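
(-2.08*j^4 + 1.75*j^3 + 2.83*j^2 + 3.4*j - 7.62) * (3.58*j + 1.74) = -7.4464*j^5 + 2.6458*j^4 + 13.1764*j^3 + 17.0962*j^2 - 21.3636*j - 13.2588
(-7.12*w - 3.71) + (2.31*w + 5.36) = 1.65 - 4.81*w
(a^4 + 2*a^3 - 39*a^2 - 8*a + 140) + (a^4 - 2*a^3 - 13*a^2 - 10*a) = 2*a^4 - 52*a^2 - 18*a + 140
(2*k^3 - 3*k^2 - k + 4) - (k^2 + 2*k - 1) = 2*k^3 - 4*k^2 - 3*k + 5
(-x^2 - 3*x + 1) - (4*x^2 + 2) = -5*x^2 - 3*x - 1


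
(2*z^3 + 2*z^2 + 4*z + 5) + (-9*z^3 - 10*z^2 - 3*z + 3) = -7*z^3 - 8*z^2 + z + 8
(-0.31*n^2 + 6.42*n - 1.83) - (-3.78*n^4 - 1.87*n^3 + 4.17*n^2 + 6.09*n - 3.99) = 3.78*n^4 + 1.87*n^3 - 4.48*n^2 + 0.33*n + 2.16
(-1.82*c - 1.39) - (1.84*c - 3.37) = 1.98 - 3.66*c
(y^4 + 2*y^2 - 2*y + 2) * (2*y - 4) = 2*y^5 - 4*y^4 + 4*y^3 - 12*y^2 + 12*y - 8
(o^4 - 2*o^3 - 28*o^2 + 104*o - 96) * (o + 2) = o^5 - 32*o^3 + 48*o^2 + 112*o - 192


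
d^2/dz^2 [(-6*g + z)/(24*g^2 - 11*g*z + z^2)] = 2*(-(6*g - z)*(11*g - 2*z)^2 + (17*g - 3*z)*(24*g^2 - 11*g*z + z^2))/(24*g^2 - 11*g*z + z^2)^3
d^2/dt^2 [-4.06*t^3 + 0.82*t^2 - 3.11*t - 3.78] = 1.64 - 24.36*t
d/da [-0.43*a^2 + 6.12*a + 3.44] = 6.12 - 0.86*a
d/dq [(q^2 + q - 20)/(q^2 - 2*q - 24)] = (-3*q^2 - 8*q - 64)/(q^4 - 4*q^3 - 44*q^2 + 96*q + 576)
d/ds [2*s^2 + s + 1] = 4*s + 1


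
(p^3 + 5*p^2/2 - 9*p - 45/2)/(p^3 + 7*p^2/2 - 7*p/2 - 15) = (p - 3)/(p - 2)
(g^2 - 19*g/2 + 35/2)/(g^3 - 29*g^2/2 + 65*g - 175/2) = 1/(g - 5)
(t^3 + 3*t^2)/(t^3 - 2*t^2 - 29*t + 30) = t^2*(t + 3)/(t^3 - 2*t^2 - 29*t + 30)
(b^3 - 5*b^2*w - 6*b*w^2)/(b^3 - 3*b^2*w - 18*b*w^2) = (b + w)/(b + 3*w)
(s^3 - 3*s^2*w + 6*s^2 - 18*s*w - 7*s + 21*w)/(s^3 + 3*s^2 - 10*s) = (s^3 - 3*s^2*w + 6*s^2 - 18*s*w - 7*s + 21*w)/(s*(s^2 + 3*s - 10))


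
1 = 1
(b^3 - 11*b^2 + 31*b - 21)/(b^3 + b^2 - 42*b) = (b^3 - 11*b^2 + 31*b - 21)/(b*(b^2 + b - 42))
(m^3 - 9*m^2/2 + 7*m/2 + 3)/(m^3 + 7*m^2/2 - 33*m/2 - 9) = (m - 2)/(m + 6)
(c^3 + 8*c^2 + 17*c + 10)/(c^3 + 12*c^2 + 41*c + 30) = (c + 2)/(c + 6)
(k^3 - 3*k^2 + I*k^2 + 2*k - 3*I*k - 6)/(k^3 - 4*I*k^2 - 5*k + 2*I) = (k^2 + k*(-3 + 2*I) - 6*I)/(k^2 - 3*I*k - 2)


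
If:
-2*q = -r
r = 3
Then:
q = 3/2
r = 3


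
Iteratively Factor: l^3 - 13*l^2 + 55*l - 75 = (l - 5)*(l^2 - 8*l + 15) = (l - 5)*(l - 3)*(l - 5)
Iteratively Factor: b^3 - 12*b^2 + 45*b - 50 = (b - 5)*(b^2 - 7*b + 10) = (b - 5)*(b - 2)*(b - 5)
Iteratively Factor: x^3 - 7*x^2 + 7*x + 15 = (x - 3)*(x^2 - 4*x - 5) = (x - 3)*(x + 1)*(x - 5)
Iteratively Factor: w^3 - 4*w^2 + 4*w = (w)*(w^2 - 4*w + 4) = w*(w - 2)*(w - 2)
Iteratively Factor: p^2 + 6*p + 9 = (p + 3)*(p + 3)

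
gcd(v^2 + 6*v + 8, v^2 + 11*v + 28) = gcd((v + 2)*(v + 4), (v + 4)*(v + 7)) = v + 4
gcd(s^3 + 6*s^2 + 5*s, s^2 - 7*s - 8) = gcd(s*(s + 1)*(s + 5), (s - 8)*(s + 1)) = s + 1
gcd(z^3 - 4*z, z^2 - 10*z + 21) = 1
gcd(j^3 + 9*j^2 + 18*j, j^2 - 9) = j + 3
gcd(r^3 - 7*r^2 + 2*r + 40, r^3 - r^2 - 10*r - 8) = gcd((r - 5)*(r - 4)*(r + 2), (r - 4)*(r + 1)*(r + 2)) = r^2 - 2*r - 8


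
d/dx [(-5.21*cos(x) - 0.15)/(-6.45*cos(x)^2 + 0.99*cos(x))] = (-0.789160361274323 - 0.0454410956587902/cos(x) + 0.00348733989939551/cos(x)^2)*sin(x)/(-0.97698355666399*cos(x)^2 + 0.299911231348015*cos(x) - 0.0230164433360105)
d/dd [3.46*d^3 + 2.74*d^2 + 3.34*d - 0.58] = 10.38*d^2 + 5.48*d + 3.34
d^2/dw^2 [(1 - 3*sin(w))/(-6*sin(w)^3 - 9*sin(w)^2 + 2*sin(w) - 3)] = (-432*sin(w)^7 - 162*sin(w)^6 + 855*sin(w)^5 + 1488*sin(w)^4 - 36*sin(w)^3 - 1184*sin(w)^2 - 291*sin(w) + 82)/(6*sin(w)^3 + 9*sin(w)^2 - 2*sin(w) + 3)^3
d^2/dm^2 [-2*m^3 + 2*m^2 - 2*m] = 4 - 12*m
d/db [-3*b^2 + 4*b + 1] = 4 - 6*b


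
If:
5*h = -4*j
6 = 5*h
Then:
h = 6/5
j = -3/2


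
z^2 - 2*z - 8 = (z - 4)*(z + 2)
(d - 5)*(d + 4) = d^2 - d - 20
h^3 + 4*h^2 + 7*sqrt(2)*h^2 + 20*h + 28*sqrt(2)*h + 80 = (h + 4)*(h + 2*sqrt(2))*(h + 5*sqrt(2))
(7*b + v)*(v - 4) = 7*b*v - 28*b + v^2 - 4*v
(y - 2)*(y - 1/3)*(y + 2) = y^3 - y^2/3 - 4*y + 4/3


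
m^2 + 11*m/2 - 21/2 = (m - 3/2)*(m + 7)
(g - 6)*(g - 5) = g^2 - 11*g + 30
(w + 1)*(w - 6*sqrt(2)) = w^2 - 6*sqrt(2)*w + w - 6*sqrt(2)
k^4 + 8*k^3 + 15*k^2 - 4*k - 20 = (k - 1)*(k + 2)^2*(k + 5)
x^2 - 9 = (x - 3)*(x + 3)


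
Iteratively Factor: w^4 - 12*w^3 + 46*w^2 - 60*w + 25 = (w - 1)*(w^3 - 11*w^2 + 35*w - 25) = (w - 5)*(w - 1)*(w^2 - 6*w + 5) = (w - 5)^2*(w - 1)*(w - 1)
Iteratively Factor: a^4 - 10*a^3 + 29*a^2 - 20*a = (a - 1)*(a^3 - 9*a^2 + 20*a) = (a - 5)*(a - 1)*(a^2 - 4*a) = (a - 5)*(a - 4)*(a - 1)*(a)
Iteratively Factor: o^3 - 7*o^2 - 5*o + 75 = (o - 5)*(o^2 - 2*o - 15) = (o - 5)*(o + 3)*(o - 5)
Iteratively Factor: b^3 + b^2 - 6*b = (b)*(b^2 + b - 6) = b*(b - 2)*(b + 3)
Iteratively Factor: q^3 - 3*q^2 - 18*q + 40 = (q + 4)*(q^2 - 7*q + 10) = (q - 2)*(q + 4)*(q - 5)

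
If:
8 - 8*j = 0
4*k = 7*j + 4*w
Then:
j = 1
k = w + 7/4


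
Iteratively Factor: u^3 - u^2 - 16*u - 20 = (u + 2)*(u^2 - 3*u - 10) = (u - 5)*(u + 2)*(u + 2)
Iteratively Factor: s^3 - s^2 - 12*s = (s - 4)*(s^2 + 3*s) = (s - 4)*(s + 3)*(s)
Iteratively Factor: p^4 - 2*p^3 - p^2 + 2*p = (p)*(p^3 - 2*p^2 - p + 2) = p*(p + 1)*(p^2 - 3*p + 2) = p*(p - 2)*(p + 1)*(p - 1)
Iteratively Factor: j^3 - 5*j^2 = (j - 5)*(j^2) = j*(j - 5)*(j)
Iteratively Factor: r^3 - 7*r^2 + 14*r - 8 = (r - 4)*(r^2 - 3*r + 2) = (r - 4)*(r - 2)*(r - 1)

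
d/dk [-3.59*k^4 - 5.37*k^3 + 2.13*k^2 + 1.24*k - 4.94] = -14.36*k^3 - 16.11*k^2 + 4.26*k + 1.24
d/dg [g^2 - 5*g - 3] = 2*g - 5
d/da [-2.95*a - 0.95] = -2.95000000000000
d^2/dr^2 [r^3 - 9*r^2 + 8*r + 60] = 6*r - 18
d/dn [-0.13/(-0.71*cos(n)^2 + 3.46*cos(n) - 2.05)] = (0.1846*cos(n) - 0.4498)*sin(n)/(0.71*cos(n)^2 - 3.46*cos(n) + 2.05)^2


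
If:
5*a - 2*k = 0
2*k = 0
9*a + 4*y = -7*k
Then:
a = 0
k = 0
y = 0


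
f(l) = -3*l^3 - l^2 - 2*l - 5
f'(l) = -9*l^2 - 2*l - 2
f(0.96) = -10.50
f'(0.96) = -12.21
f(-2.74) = 54.68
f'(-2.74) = -64.09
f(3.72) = -180.71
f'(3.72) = -133.99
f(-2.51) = 41.16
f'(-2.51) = -53.68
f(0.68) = -7.77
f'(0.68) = -7.52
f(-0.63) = -3.39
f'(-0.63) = -4.31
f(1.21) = -14.20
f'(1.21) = -17.60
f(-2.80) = 58.62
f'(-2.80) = -66.96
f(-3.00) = 73.00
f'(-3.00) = -77.00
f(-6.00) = 619.00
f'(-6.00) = -314.00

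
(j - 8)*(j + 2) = j^2 - 6*j - 16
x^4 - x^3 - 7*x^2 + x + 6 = (x - 3)*(x - 1)*(x + 1)*(x + 2)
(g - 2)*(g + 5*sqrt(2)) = g^2 - 2*g + 5*sqrt(2)*g - 10*sqrt(2)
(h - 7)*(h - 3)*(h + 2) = h^3 - 8*h^2 + h + 42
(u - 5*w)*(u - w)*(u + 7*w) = u^3 + u^2*w - 37*u*w^2 + 35*w^3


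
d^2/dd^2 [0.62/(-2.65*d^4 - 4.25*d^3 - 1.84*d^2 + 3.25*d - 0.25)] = ((19.716*d^2 + 15.81*d + 2.2816)*(2.65*d^4 + 4.25*d^3 + 1.84*d^2 - 3.25*d + 0.25) - 0.62*(10.6*d^3 + 12.75*d^2 + 3.68*d - 3.25)*(21.2*d^3 + 25.5*d^2 + 7.36*d - 6.5))/(2.65*d^4 + 4.25*d^3 + 1.84*d^2 - 3.25*d + 0.25)^3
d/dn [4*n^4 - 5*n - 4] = 16*n^3 - 5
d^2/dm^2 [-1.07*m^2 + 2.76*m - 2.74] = -2.14000000000000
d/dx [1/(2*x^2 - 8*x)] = (2 - x)/(x^2*(x - 4)^2)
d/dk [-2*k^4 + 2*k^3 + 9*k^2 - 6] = 2*k*(-4*k^2 + 3*k + 9)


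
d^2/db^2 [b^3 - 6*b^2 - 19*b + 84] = 6*b - 12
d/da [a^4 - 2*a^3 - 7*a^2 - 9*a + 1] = 4*a^3 - 6*a^2 - 14*a - 9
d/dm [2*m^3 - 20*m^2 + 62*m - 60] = 6*m^2 - 40*m + 62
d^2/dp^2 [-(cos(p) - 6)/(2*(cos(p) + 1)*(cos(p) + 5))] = ((1 - cos(2*p))^2 - 17*cos(p) - 214*cos(2*p) - 31*cos(3*p) + 1510)/(8*(cos(p) + 1)^2*(cos(p) + 5)^3)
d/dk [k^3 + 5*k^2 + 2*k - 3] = 3*k^2 + 10*k + 2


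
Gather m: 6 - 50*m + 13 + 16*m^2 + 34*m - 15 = 16*m^2 - 16*m + 4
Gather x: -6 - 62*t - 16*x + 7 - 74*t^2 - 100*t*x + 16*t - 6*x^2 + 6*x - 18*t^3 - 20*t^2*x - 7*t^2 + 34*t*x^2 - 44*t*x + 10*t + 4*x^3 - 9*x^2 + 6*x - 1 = -18*t^3 - 81*t^2 - 36*t + 4*x^3 + x^2*(34*t - 15) + x*(-20*t^2 - 144*t - 4)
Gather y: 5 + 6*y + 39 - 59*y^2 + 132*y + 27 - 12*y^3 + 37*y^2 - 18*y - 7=-12*y^3 - 22*y^2 + 120*y + 64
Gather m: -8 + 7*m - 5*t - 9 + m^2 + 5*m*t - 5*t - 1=m^2 + m*(5*t + 7) - 10*t - 18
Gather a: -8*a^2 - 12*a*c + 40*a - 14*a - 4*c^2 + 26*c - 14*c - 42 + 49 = -8*a^2 + a*(26 - 12*c) - 4*c^2 + 12*c + 7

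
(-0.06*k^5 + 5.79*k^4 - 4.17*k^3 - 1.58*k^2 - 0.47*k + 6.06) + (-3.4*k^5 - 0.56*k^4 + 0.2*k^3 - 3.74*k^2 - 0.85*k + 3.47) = -3.46*k^5 + 5.23*k^4 - 3.97*k^3 - 5.32*k^2 - 1.32*k + 9.53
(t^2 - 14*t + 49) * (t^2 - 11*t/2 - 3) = t^4 - 39*t^3/2 + 123*t^2 - 455*t/2 - 147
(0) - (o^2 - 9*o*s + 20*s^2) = -o^2 + 9*o*s - 20*s^2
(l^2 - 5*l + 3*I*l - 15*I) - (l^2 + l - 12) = -6*l + 3*I*l + 12 - 15*I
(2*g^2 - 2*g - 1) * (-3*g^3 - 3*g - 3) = -6*g^5 + 6*g^4 - 3*g^3 + 9*g + 3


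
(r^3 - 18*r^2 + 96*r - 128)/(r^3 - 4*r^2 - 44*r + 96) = (r - 8)/(r + 6)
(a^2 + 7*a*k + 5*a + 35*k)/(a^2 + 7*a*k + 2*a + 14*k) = (a + 5)/(a + 2)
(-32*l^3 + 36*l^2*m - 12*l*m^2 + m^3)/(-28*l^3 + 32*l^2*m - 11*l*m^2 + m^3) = (8*l - m)/(7*l - m)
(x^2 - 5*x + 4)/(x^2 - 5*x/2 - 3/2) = 2*(-x^2 + 5*x - 4)/(-2*x^2 + 5*x + 3)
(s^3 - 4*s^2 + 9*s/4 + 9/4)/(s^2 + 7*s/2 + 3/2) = (2*s^2 - 9*s + 9)/(2*(s + 3))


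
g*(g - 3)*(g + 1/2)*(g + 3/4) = g^4 - 7*g^3/4 - 27*g^2/8 - 9*g/8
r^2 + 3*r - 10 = (r - 2)*(r + 5)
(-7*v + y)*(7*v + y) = -49*v^2 + y^2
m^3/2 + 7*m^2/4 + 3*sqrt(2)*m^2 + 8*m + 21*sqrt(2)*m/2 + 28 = (m/2 + sqrt(2))*(m + 7/2)*(m + 4*sqrt(2))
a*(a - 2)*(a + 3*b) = a^3 + 3*a^2*b - 2*a^2 - 6*a*b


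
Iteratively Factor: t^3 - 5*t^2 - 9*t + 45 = (t + 3)*(t^2 - 8*t + 15) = (t - 5)*(t + 3)*(t - 3)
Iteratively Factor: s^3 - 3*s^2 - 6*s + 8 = (s + 2)*(s^2 - 5*s + 4) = (s - 4)*(s + 2)*(s - 1)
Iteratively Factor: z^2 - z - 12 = (z + 3)*(z - 4)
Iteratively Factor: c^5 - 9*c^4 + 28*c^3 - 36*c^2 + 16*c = (c - 4)*(c^4 - 5*c^3 + 8*c^2 - 4*c) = c*(c - 4)*(c^3 - 5*c^2 + 8*c - 4) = c*(c - 4)*(c - 2)*(c^2 - 3*c + 2) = c*(c - 4)*(c - 2)*(c - 1)*(c - 2)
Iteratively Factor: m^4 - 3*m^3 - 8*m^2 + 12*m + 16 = (m + 1)*(m^3 - 4*m^2 - 4*m + 16) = (m - 4)*(m + 1)*(m^2 - 4) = (m - 4)*(m - 2)*(m + 1)*(m + 2)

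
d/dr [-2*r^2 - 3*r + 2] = -4*r - 3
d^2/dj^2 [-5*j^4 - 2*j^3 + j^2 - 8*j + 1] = -60*j^2 - 12*j + 2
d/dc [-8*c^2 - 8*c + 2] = -16*c - 8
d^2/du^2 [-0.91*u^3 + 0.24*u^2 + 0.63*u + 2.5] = 0.48 - 5.46*u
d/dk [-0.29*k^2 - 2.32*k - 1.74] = -0.58*k - 2.32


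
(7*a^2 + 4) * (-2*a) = -14*a^3 - 8*a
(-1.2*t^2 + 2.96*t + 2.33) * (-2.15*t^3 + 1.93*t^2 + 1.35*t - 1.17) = 2.58*t^5 - 8.68*t^4 - 0.916700000000001*t^3 + 9.8969*t^2 - 0.317699999999999*t - 2.7261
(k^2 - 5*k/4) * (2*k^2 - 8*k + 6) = 2*k^4 - 21*k^3/2 + 16*k^2 - 15*k/2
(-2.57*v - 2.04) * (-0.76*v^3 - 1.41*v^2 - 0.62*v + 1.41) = 1.9532*v^4 + 5.1741*v^3 + 4.4698*v^2 - 2.3589*v - 2.8764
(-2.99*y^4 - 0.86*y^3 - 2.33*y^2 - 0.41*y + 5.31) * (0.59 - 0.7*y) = 2.093*y^5 - 1.1621*y^4 + 1.1236*y^3 - 1.0877*y^2 - 3.9589*y + 3.1329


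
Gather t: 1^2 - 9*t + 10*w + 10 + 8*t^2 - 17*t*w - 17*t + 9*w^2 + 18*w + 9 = 8*t^2 + t*(-17*w - 26) + 9*w^2 + 28*w + 20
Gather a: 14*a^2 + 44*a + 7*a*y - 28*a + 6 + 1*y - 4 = 14*a^2 + a*(7*y + 16) + y + 2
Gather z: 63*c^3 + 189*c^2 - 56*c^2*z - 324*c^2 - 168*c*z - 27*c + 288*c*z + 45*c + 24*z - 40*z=63*c^3 - 135*c^2 + 18*c + z*(-56*c^2 + 120*c - 16)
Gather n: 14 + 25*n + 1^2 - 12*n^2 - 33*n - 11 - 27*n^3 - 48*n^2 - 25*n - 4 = -27*n^3 - 60*n^2 - 33*n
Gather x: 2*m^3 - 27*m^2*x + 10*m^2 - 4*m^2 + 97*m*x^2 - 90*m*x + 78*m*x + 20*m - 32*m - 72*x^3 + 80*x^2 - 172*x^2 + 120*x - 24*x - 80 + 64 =2*m^3 + 6*m^2 - 12*m - 72*x^3 + x^2*(97*m - 92) + x*(-27*m^2 - 12*m + 96) - 16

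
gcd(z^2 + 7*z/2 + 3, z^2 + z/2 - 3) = z + 2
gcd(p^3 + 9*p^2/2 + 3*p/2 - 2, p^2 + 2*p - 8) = p + 4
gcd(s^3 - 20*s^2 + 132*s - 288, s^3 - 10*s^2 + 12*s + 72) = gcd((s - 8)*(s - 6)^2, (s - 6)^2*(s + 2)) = s^2 - 12*s + 36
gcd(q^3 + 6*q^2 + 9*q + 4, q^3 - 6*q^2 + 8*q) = 1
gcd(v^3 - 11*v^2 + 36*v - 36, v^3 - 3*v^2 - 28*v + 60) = v^2 - 8*v + 12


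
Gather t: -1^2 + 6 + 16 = 21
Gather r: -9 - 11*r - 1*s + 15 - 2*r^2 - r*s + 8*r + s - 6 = -2*r^2 + r*(-s - 3)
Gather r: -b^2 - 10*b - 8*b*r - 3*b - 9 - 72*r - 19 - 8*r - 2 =-b^2 - 13*b + r*(-8*b - 80) - 30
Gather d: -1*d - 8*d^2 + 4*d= -8*d^2 + 3*d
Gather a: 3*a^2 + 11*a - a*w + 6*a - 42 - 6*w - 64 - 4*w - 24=3*a^2 + a*(17 - w) - 10*w - 130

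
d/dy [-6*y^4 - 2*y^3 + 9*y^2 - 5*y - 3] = -24*y^3 - 6*y^2 + 18*y - 5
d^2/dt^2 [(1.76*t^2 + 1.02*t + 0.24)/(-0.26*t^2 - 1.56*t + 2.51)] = (1.289808*t^3 - 6.9888*t^2 - 4.577976*t - 31.645552)/(0.017576*t^6 + 0.316368*t^5 + 1.38918*t^4 - 2.31192*t^3 - 13.41093*t^2 + 29.484468*t - 15.813251)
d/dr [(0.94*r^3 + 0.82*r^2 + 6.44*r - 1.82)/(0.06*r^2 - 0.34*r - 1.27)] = (0.0564*r^4 - 0.6392*r^3 - 4.2466*r^2 - 1.8644*r - 8.7976)/(0.0036*r^4 - 0.0408*r^3 - 0.0368*r^2 + 0.8636*r + 1.6129)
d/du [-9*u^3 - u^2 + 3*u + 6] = -27*u^2 - 2*u + 3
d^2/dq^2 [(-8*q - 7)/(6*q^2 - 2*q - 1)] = 4*(2*(6*q - 1)^2*(8*q + 7) + (72*q + 13)*(-6*q^2 + 2*q + 1))/(-6*q^2 + 2*q + 1)^3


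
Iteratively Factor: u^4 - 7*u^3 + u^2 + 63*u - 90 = (u - 2)*(u^3 - 5*u^2 - 9*u + 45) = (u - 2)*(u + 3)*(u^2 - 8*u + 15) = (u - 5)*(u - 2)*(u + 3)*(u - 3)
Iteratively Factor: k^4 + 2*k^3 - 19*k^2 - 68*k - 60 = (k + 3)*(k^3 - k^2 - 16*k - 20) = (k + 2)*(k + 3)*(k^2 - 3*k - 10) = (k + 2)^2*(k + 3)*(k - 5)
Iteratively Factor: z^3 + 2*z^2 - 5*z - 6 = (z + 1)*(z^2 + z - 6) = (z - 2)*(z + 1)*(z + 3)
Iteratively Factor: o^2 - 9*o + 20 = (o - 4)*(o - 5)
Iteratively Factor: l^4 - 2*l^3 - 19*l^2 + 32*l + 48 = (l + 4)*(l^3 - 6*l^2 + 5*l + 12) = (l - 3)*(l + 4)*(l^2 - 3*l - 4) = (l - 4)*(l - 3)*(l + 4)*(l + 1)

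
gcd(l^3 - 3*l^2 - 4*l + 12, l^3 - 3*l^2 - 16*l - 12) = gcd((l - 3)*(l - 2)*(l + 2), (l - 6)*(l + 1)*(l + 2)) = l + 2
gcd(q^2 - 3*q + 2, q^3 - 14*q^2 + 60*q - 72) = q - 2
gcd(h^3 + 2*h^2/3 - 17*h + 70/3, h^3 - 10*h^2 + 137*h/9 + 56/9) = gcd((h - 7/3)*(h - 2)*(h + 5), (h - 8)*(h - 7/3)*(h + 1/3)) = h - 7/3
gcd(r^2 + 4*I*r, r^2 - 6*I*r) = r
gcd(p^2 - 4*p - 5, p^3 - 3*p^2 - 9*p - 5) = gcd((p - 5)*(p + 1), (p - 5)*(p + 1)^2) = p^2 - 4*p - 5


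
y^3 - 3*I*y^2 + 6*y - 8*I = (y - 4*I)*(y - I)*(y + 2*I)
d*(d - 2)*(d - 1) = d^3 - 3*d^2 + 2*d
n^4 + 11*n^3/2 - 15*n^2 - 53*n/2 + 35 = (n - 5/2)*(n - 1)*(n + 2)*(n + 7)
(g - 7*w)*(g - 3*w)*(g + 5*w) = g^3 - 5*g^2*w - 29*g*w^2 + 105*w^3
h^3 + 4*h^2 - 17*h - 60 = (h - 4)*(h + 3)*(h + 5)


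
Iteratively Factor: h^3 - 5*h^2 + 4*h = (h - 4)*(h^2 - h) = (h - 4)*(h - 1)*(h)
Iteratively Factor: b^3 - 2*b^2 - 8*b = (b + 2)*(b^2 - 4*b) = b*(b + 2)*(b - 4)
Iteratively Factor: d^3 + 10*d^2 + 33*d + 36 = (d + 3)*(d^2 + 7*d + 12) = (d + 3)*(d + 4)*(d + 3)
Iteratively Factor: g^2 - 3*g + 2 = (g - 1)*(g - 2)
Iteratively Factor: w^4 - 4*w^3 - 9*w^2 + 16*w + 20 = (w + 2)*(w^3 - 6*w^2 + 3*w + 10) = (w - 5)*(w + 2)*(w^2 - w - 2) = (w - 5)*(w + 1)*(w + 2)*(w - 2)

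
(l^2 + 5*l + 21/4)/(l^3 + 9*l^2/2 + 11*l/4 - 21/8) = 2/(2*l - 1)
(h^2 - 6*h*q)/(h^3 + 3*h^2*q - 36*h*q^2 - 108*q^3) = h/(h^2 + 9*h*q + 18*q^2)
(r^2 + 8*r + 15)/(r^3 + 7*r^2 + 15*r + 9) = (r + 5)/(r^2 + 4*r + 3)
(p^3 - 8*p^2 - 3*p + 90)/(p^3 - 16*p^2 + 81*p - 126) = (p^2 - 2*p - 15)/(p^2 - 10*p + 21)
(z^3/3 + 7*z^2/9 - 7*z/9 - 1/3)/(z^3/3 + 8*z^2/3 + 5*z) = (3*z^2 - 2*z - 1)/(3*z*(z + 5))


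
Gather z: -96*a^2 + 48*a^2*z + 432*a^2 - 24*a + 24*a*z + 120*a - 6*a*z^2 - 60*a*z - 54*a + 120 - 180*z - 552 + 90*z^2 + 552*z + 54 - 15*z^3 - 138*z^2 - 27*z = 336*a^2 + 42*a - 15*z^3 + z^2*(-6*a - 48) + z*(48*a^2 - 36*a + 345) - 378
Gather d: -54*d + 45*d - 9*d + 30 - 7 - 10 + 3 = 16 - 18*d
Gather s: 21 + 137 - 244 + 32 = -54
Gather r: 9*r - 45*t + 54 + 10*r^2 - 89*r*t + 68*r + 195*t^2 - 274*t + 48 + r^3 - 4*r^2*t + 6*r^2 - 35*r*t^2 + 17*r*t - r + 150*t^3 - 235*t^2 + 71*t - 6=r^3 + r^2*(16 - 4*t) + r*(-35*t^2 - 72*t + 76) + 150*t^3 - 40*t^2 - 248*t + 96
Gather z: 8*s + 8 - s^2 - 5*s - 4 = -s^2 + 3*s + 4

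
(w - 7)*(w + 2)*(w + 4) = w^3 - w^2 - 34*w - 56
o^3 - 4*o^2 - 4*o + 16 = (o - 4)*(o - 2)*(o + 2)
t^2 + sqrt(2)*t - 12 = (t - 2*sqrt(2))*(t + 3*sqrt(2))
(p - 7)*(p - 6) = p^2 - 13*p + 42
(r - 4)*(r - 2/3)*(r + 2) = r^3 - 8*r^2/3 - 20*r/3 + 16/3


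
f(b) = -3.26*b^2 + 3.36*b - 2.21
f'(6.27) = -37.52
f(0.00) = -2.21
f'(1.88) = -8.90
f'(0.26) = 1.66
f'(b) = 3.36 - 6.52*b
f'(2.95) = -15.87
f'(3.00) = -16.20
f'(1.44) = -6.03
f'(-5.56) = 39.61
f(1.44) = -4.13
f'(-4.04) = 29.70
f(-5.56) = -121.67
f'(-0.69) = 7.86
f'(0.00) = 3.36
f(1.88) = -7.42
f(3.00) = -21.47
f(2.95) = -20.67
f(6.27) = -109.30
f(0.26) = -1.56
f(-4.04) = -68.99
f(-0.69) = -6.08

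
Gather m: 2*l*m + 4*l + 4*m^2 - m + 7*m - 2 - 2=4*l + 4*m^2 + m*(2*l + 6) - 4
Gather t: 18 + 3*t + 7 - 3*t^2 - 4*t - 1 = -3*t^2 - t + 24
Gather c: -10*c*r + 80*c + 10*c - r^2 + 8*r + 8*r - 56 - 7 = c*(90 - 10*r) - r^2 + 16*r - 63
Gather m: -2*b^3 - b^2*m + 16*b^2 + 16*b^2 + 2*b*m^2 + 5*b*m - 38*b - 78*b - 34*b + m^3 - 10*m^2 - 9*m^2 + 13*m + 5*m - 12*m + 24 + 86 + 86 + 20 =-2*b^3 + 32*b^2 - 150*b + m^3 + m^2*(2*b - 19) + m*(-b^2 + 5*b + 6) + 216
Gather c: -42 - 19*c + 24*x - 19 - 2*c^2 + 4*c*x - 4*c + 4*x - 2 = -2*c^2 + c*(4*x - 23) + 28*x - 63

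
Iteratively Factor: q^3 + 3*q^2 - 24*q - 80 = (q + 4)*(q^2 - q - 20) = (q + 4)^2*(q - 5)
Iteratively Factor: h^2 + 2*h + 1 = (h + 1)*(h + 1)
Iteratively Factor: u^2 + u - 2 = (u - 1)*(u + 2)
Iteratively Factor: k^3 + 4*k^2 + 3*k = (k + 1)*(k^2 + 3*k) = (k + 1)*(k + 3)*(k)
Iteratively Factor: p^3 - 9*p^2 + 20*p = (p - 4)*(p^2 - 5*p) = (p - 5)*(p - 4)*(p)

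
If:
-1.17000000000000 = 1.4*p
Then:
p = -0.84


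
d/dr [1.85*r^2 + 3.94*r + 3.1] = 3.7*r + 3.94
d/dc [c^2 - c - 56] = 2*c - 1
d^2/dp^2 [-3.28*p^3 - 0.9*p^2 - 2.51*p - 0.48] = -19.68*p - 1.8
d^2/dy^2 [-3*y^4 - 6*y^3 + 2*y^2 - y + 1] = -36*y^2 - 36*y + 4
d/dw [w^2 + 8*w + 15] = 2*w + 8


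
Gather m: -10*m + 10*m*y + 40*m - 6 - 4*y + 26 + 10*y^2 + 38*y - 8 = m*(10*y + 30) + 10*y^2 + 34*y + 12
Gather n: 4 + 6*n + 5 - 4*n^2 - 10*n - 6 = -4*n^2 - 4*n + 3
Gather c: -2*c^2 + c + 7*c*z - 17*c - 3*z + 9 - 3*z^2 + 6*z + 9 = -2*c^2 + c*(7*z - 16) - 3*z^2 + 3*z + 18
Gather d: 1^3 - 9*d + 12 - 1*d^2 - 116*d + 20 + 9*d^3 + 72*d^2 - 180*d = 9*d^3 + 71*d^2 - 305*d + 33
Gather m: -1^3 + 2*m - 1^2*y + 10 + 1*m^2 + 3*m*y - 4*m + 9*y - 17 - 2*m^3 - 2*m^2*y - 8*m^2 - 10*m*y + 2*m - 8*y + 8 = -2*m^3 + m^2*(-2*y - 7) - 7*m*y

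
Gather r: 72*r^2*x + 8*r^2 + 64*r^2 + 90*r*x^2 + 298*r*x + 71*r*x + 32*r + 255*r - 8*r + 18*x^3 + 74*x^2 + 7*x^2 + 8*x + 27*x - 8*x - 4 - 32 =r^2*(72*x + 72) + r*(90*x^2 + 369*x + 279) + 18*x^3 + 81*x^2 + 27*x - 36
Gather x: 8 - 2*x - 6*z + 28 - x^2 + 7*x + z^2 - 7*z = -x^2 + 5*x + z^2 - 13*z + 36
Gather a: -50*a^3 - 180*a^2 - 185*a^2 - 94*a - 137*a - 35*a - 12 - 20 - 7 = -50*a^3 - 365*a^2 - 266*a - 39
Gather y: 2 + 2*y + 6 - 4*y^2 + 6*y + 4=-4*y^2 + 8*y + 12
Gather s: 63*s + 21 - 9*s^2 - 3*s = -9*s^2 + 60*s + 21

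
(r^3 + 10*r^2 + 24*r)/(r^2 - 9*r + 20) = r*(r^2 + 10*r + 24)/(r^2 - 9*r + 20)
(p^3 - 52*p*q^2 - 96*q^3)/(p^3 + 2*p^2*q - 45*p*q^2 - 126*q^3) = (p^2 - 6*p*q - 16*q^2)/(p^2 - 4*p*q - 21*q^2)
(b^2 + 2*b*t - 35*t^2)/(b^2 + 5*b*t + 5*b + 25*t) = (b^2 + 2*b*t - 35*t^2)/(b^2 + 5*b*t + 5*b + 25*t)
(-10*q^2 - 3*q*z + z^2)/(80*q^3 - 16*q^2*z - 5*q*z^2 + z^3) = (2*q + z)/(-16*q^2 + z^2)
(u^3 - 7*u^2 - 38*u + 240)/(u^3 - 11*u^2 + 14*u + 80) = (u + 6)/(u + 2)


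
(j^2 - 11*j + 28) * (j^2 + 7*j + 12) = j^4 - 4*j^3 - 37*j^2 + 64*j + 336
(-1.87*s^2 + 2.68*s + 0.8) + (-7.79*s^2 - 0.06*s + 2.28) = -9.66*s^2 + 2.62*s + 3.08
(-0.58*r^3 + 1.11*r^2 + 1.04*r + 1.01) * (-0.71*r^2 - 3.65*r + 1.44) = 0.4118*r^5 + 1.3289*r^4 - 5.6251*r^3 - 2.9147*r^2 - 2.1889*r + 1.4544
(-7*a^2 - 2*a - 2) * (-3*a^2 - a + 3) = 21*a^4 + 13*a^3 - 13*a^2 - 4*a - 6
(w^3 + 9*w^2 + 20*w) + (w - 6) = w^3 + 9*w^2 + 21*w - 6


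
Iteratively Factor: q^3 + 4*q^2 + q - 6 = (q + 2)*(q^2 + 2*q - 3) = (q - 1)*(q + 2)*(q + 3)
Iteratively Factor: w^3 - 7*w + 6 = (w - 2)*(w^2 + 2*w - 3) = (w - 2)*(w - 1)*(w + 3)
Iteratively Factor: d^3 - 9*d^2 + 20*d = (d)*(d^2 - 9*d + 20) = d*(d - 5)*(d - 4)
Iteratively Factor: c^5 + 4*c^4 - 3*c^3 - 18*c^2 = (c)*(c^4 + 4*c^3 - 3*c^2 - 18*c) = c*(c + 3)*(c^3 + c^2 - 6*c) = c*(c - 2)*(c + 3)*(c^2 + 3*c) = c*(c - 2)*(c + 3)^2*(c)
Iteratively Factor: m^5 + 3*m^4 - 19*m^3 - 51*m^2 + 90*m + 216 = (m - 3)*(m^4 + 6*m^3 - m^2 - 54*m - 72) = (m - 3)^2*(m^3 + 9*m^2 + 26*m + 24) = (m - 3)^2*(m + 3)*(m^2 + 6*m + 8) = (m - 3)^2*(m + 3)*(m + 4)*(m + 2)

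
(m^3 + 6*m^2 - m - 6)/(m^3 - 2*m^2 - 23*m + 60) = (m^3 + 6*m^2 - m - 6)/(m^3 - 2*m^2 - 23*m + 60)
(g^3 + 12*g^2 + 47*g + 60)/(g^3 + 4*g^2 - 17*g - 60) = (g + 4)/(g - 4)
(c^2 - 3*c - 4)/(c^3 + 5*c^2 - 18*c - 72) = (c + 1)/(c^2 + 9*c + 18)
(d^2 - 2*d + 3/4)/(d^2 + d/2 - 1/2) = (d - 3/2)/(d + 1)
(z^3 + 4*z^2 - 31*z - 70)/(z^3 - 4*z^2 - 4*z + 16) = (z^2 + 2*z - 35)/(z^2 - 6*z + 8)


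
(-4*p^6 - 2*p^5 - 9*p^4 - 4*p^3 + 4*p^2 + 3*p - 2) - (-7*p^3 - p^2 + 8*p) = -4*p^6 - 2*p^5 - 9*p^4 + 3*p^3 + 5*p^2 - 5*p - 2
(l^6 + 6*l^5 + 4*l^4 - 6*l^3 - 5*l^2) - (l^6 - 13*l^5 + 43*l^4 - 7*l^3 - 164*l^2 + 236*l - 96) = 19*l^5 - 39*l^4 + l^3 + 159*l^2 - 236*l + 96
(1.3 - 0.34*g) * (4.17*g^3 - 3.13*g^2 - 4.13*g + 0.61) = -1.4178*g^4 + 6.4852*g^3 - 2.6648*g^2 - 5.5764*g + 0.793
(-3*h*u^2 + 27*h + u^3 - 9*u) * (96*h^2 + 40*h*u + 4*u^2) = -288*h^3*u^2 + 2592*h^3 - 24*h^2*u^3 + 216*h^2*u + 28*h*u^4 - 252*h*u^2 + 4*u^5 - 36*u^3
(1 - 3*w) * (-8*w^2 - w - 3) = 24*w^3 - 5*w^2 + 8*w - 3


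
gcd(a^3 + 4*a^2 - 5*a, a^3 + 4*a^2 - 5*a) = a^3 + 4*a^2 - 5*a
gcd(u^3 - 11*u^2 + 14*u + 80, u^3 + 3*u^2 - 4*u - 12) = u + 2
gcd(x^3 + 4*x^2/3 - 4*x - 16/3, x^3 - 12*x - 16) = x + 2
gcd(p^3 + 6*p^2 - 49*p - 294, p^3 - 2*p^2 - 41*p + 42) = p^2 - p - 42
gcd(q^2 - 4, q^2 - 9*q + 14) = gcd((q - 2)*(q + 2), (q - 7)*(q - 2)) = q - 2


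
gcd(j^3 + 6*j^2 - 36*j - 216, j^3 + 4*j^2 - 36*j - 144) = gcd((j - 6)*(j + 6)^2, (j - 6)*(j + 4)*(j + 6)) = j^2 - 36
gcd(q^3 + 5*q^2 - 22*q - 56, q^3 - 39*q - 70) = q + 2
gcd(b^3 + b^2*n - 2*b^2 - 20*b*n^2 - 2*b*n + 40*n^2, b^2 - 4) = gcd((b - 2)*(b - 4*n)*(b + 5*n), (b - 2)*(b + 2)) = b - 2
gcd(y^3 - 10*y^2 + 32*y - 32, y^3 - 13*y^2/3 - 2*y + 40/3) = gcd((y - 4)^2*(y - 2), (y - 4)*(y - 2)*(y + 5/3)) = y^2 - 6*y + 8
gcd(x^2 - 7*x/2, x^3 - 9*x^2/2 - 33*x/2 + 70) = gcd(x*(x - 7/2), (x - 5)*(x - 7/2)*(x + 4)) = x - 7/2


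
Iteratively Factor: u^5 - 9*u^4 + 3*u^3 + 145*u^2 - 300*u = (u - 5)*(u^4 - 4*u^3 - 17*u^2 + 60*u) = (u - 5)*(u - 3)*(u^3 - u^2 - 20*u) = (u - 5)^2*(u - 3)*(u^2 + 4*u) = (u - 5)^2*(u - 3)*(u + 4)*(u)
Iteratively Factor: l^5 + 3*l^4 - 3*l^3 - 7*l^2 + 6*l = (l - 1)*(l^4 + 4*l^3 + l^2 - 6*l) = (l - 1)^2*(l^3 + 5*l^2 + 6*l) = (l - 1)^2*(l + 2)*(l^2 + 3*l) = l*(l - 1)^2*(l + 2)*(l + 3)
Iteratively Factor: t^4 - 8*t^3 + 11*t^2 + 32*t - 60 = (t - 3)*(t^3 - 5*t^2 - 4*t + 20) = (t - 5)*(t - 3)*(t^2 - 4) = (t - 5)*(t - 3)*(t - 2)*(t + 2)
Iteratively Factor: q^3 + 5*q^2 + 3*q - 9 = (q + 3)*(q^2 + 2*q - 3) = (q + 3)^2*(q - 1)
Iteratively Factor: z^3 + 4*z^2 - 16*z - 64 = (z + 4)*(z^2 - 16) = (z + 4)^2*(z - 4)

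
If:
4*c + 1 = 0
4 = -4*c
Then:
No Solution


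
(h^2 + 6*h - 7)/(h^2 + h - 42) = (h - 1)/(h - 6)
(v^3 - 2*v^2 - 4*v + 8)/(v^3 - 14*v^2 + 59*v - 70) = (v^2 - 4)/(v^2 - 12*v + 35)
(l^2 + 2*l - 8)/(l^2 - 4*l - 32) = (l - 2)/(l - 8)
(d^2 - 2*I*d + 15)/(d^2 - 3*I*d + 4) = (d^2 - 2*I*d + 15)/(d^2 - 3*I*d + 4)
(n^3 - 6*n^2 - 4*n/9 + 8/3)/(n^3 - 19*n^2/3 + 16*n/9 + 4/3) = (3*n + 2)/(3*n + 1)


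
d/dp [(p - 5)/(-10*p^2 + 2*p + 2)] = (-5*p^2 + p + (p - 5)*(10*p - 1) + 1)/(2*(-5*p^2 + p + 1)^2)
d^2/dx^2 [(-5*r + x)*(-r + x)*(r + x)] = -10*r + 6*x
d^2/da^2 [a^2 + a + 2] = 2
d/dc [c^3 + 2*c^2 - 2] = c*(3*c + 4)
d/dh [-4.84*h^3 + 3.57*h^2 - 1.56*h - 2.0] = -14.52*h^2 + 7.14*h - 1.56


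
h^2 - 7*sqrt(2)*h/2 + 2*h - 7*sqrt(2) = (h + 2)*(h - 7*sqrt(2)/2)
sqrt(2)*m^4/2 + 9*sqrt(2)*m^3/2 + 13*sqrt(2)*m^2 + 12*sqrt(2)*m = m*(m + 3)*(m + 4)*(sqrt(2)*m/2 + sqrt(2))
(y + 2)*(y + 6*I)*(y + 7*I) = y^3 + 2*y^2 + 13*I*y^2 - 42*y + 26*I*y - 84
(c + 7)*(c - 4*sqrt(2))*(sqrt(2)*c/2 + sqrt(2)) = sqrt(2)*c^3/2 - 4*c^2 + 9*sqrt(2)*c^2/2 - 36*c + 7*sqrt(2)*c - 56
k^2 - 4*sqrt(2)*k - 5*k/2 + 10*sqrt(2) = (k - 5/2)*(k - 4*sqrt(2))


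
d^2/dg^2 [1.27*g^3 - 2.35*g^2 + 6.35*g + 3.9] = 7.62*g - 4.7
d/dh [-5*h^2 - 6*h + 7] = -10*h - 6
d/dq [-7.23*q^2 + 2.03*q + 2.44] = 2.03 - 14.46*q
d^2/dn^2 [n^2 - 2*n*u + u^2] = 2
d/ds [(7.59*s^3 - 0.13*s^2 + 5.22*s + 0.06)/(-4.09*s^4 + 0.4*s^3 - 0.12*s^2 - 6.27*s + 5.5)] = (31.0431*s^6 - 1.0634*s^5 + 63.1906*s^4 - 98.373*s^3 + 126.6045*s^2 - 1.4156*s + 29.0862)/(16.7281*s^8 - 3.272*s^7 + 1.1416*s^6 + 51.1926*s^5 - 49.9916*s^4 + 5.9048*s^3 + 37.9929*s^2 - 68.97*s + 30.25)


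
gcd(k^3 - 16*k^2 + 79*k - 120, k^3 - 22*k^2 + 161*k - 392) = k - 8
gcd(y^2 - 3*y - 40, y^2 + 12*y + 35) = y + 5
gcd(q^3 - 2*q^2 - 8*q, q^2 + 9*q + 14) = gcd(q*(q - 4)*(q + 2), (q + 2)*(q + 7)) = q + 2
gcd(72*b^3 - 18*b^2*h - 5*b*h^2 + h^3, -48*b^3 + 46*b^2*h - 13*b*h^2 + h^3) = 3*b - h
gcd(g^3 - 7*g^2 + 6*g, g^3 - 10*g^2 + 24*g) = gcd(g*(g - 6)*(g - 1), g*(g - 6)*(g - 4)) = g^2 - 6*g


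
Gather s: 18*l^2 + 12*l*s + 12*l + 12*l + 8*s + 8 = 18*l^2 + 24*l + s*(12*l + 8) + 8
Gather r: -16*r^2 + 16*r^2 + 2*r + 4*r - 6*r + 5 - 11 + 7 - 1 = 0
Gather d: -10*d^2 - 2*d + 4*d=-10*d^2 + 2*d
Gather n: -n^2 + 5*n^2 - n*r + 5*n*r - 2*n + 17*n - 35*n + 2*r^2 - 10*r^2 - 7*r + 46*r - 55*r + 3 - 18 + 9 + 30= 4*n^2 + n*(4*r - 20) - 8*r^2 - 16*r + 24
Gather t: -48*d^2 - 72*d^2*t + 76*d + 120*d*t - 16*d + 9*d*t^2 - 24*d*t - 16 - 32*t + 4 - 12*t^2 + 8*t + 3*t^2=-48*d^2 + 60*d + t^2*(9*d - 9) + t*(-72*d^2 + 96*d - 24) - 12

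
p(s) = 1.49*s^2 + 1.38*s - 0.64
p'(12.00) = 37.14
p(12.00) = 230.48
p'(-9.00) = -25.44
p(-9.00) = 107.63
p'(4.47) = 14.70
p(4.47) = 35.30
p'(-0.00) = 1.38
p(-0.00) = -0.64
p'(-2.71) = -6.70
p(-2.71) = 6.56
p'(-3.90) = -10.24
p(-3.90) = 16.64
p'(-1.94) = -4.40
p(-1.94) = 2.29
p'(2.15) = 7.79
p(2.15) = 9.21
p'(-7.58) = -21.21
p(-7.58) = 74.51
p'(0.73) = 3.56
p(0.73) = 1.16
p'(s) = 2.98*s + 1.38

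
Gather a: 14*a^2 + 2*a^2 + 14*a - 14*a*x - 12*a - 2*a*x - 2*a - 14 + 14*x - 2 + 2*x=16*a^2 - 16*a*x + 16*x - 16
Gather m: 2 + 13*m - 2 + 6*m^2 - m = 6*m^2 + 12*m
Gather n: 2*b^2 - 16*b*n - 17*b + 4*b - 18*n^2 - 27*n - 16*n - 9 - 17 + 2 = 2*b^2 - 13*b - 18*n^2 + n*(-16*b - 43) - 24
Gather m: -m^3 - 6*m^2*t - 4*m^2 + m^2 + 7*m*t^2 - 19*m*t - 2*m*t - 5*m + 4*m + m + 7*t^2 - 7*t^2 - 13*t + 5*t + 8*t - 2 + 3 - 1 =-m^3 + m^2*(-6*t - 3) + m*(7*t^2 - 21*t)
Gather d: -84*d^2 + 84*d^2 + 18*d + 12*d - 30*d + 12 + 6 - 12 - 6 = 0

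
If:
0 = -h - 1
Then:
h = -1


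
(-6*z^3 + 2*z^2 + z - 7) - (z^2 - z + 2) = -6*z^3 + z^2 + 2*z - 9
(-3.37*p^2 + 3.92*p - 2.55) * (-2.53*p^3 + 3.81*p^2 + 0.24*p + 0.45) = 8.5261*p^5 - 22.7573*p^4 + 20.5779*p^3 - 10.2912*p^2 + 1.152*p - 1.1475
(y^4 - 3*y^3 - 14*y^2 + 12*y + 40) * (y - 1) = y^5 - 4*y^4 - 11*y^3 + 26*y^2 + 28*y - 40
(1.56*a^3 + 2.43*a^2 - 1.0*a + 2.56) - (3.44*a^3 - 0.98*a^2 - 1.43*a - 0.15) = -1.88*a^3 + 3.41*a^2 + 0.43*a + 2.71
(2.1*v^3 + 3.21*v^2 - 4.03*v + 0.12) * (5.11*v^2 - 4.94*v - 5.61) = 10.731*v^5 + 6.0291*v^4 - 48.2317*v^3 + 2.5133*v^2 + 22.0155*v - 0.6732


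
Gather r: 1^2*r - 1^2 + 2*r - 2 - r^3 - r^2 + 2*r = -r^3 - r^2 + 5*r - 3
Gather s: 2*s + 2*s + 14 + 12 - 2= 4*s + 24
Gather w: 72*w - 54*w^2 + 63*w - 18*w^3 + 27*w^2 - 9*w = -18*w^3 - 27*w^2 + 126*w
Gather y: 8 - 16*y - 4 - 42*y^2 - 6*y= -42*y^2 - 22*y + 4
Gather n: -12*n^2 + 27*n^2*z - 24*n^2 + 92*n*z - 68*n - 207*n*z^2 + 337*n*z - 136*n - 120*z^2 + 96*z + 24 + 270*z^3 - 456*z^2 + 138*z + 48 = n^2*(27*z - 36) + n*(-207*z^2 + 429*z - 204) + 270*z^3 - 576*z^2 + 234*z + 72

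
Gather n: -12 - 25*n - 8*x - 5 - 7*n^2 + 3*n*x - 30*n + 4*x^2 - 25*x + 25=-7*n^2 + n*(3*x - 55) + 4*x^2 - 33*x + 8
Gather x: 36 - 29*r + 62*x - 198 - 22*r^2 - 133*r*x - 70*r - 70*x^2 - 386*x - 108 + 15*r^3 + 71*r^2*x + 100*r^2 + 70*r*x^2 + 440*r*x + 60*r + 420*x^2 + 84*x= 15*r^3 + 78*r^2 - 39*r + x^2*(70*r + 350) + x*(71*r^2 + 307*r - 240) - 270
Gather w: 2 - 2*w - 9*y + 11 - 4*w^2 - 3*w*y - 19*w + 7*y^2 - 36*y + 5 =-4*w^2 + w*(-3*y - 21) + 7*y^2 - 45*y + 18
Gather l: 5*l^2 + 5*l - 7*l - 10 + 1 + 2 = 5*l^2 - 2*l - 7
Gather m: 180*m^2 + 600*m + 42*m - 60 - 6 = 180*m^2 + 642*m - 66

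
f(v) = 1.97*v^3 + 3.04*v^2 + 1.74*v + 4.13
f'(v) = 5.91*v^2 + 6.08*v + 1.74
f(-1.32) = 2.60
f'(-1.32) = 4.01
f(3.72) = 154.08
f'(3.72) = 106.14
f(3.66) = 147.81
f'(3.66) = 103.16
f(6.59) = 711.41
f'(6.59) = 298.47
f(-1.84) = -1.05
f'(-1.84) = 10.56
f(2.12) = 40.25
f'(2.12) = 41.19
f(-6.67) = -456.81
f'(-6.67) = 224.12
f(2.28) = 47.25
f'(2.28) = 46.32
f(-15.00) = -5986.72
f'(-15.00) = 1240.29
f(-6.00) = -322.39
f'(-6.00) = 178.02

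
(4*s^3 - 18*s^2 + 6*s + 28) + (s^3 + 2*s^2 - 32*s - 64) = 5*s^3 - 16*s^2 - 26*s - 36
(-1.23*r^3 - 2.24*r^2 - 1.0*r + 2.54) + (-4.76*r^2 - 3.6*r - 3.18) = -1.23*r^3 - 7.0*r^2 - 4.6*r - 0.64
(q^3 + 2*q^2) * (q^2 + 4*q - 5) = q^5 + 6*q^4 + 3*q^3 - 10*q^2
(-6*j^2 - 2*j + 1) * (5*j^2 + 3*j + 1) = -30*j^4 - 28*j^3 - 7*j^2 + j + 1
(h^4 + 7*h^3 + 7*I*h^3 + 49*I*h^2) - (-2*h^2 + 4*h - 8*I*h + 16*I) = h^4 + 7*h^3 + 7*I*h^3 + 2*h^2 + 49*I*h^2 - 4*h + 8*I*h - 16*I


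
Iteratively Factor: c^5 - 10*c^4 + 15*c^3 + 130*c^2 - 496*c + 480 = (c - 5)*(c^4 - 5*c^3 - 10*c^2 + 80*c - 96) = (c - 5)*(c - 2)*(c^3 - 3*c^2 - 16*c + 48) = (c - 5)*(c - 2)*(c + 4)*(c^2 - 7*c + 12) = (c - 5)*(c - 4)*(c - 2)*(c + 4)*(c - 3)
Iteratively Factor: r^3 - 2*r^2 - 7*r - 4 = (r + 1)*(r^2 - 3*r - 4) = (r + 1)^2*(r - 4)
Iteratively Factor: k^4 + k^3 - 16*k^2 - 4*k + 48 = (k - 2)*(k^3 + 3*k^2 - 10*k - 24) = (k - 2)*(k + 4)*(k^2 - k - 6) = (k - 2)*(k + 2)*(k + 4)*(k - 3)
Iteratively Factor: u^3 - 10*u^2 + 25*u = (u)*(u^2 - 10*u + 25) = u*(u - 5)*(u - 5)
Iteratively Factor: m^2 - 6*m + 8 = (m - 2)*(m - 4)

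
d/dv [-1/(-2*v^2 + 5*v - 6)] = (5 - 4*v)/(2*v^2 - 5*v + 6)^2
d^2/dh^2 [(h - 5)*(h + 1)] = 2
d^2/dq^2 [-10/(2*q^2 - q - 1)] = 20*(-4*q^2 + 2*q + (4*q - 1)^2 + 2)/(-2*q^2 + q + 1)^3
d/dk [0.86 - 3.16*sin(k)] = -3.16*cos(k)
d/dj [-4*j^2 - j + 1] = -8*j - 1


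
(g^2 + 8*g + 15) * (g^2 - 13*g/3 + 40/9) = g^4 + 11*g^3/3 - 137*g^2/9 - 265*g/9 + 200/3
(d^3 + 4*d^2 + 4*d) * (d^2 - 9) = d^5 + 4*d^4 - 5*d^3 - 36*d^2 - 36*d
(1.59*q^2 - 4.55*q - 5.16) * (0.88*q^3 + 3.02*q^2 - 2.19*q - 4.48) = 1.3992*q^5 + 0.797800000000001*q^4 - 21.7639*q^3 - 12.7419*q^2 + 31.6844*q + 23.1168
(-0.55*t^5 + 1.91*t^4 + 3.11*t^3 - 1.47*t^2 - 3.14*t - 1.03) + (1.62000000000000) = -0.55*t^5 + 1.91*t^4 + 3.11*t^3 - 1.47*t^2 - 3.14*t + 0.59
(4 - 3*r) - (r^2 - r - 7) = -r^2 - 2*r + 11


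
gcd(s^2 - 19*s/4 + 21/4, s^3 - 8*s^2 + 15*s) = s - 3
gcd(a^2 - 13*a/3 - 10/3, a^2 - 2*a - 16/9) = a + 2/3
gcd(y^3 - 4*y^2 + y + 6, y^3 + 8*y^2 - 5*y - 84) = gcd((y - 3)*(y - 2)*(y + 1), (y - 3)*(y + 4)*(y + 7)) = y - 3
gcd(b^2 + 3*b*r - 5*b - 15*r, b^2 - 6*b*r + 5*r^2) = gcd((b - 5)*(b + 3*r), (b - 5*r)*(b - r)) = 1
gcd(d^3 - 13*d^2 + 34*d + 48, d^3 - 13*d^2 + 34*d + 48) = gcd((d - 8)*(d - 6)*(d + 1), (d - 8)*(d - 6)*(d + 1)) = d^3 - 13*d^2 + 34*d + 48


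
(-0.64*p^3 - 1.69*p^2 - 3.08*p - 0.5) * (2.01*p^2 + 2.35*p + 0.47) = -1.2864*p^5 - 4.9009*p^4 - 10.4631*p^3 - 9.0373*p^2 - 2.6226*p - 0.235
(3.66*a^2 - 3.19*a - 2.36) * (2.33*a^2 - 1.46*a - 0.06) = 8.5278*a^4 - 12.7763*a^3 - 1.061*a^2 + 3.637*a + 0.1416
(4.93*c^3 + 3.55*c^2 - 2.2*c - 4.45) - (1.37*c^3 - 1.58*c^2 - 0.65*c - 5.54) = 3.56*c^3 + 5.13*c^2 - 1.55*c + 1.09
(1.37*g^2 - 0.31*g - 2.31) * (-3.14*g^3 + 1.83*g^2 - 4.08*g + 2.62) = -4.3018*g^5 + 3.4805*g^4 + 1.0965*g^3 + 0.6269*g^2 + 8.6126*g - 6.0522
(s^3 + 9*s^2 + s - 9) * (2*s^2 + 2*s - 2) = 2*s^5 + 20*s^4 + 18*s^3 - 34*s^2 - 20*s + 18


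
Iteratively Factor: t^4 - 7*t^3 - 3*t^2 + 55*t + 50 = (t + 2)*(t^3 - 9*t^2 + 15*t + 25) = (t + 1)*(t + 2)*(t^2 - 10*t + 25) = (t - 5)*(t + 1)*(t + 2)*(t - 5)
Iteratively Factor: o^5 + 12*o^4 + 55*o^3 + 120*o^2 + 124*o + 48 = (o + 3)*(o^4 + 9*o^3 + 28*o^2 + 36*o + 16) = (o + 2)*(o + 3)*(o^3 + 7*o^2 + 14*o + 8) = (o + 2)^2*(o + 3)*(o^2 + 5*o + 4) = (o + 1)*(o + 2)^2*(o + 3)*(o + 4)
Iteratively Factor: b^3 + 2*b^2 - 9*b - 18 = (b - 3)*(b^2 + 5*b + 6) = (b - 3)*(b + 2)*(b + 3)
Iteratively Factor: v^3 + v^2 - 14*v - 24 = (v + 2)*(v^2 - v - 12) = (v + 2)*(v + 3)*(v - 4)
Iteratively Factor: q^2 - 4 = (q - 2)*(q + 2)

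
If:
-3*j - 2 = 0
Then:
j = -2/3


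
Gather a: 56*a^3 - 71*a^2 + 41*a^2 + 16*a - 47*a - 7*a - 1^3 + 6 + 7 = 56*a^3 - 30*a^2 - 38*a + 12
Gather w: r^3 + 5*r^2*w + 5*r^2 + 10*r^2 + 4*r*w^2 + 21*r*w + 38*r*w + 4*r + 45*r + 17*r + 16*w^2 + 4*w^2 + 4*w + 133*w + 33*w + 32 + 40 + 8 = r^3 + 15*r^2 + 66*r + w^2*(4*r + 20) + w*(5*r^2 + 59*r + 170) + 80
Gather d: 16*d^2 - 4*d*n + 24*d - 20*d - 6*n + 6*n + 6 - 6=16*d^2 + d*(4 - 4*n)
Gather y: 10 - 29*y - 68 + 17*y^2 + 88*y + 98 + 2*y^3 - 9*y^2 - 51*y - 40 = 2*y^3 + 8*y^2 + 8*y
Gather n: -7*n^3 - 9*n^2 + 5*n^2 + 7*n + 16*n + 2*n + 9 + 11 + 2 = -7*n^3 - 4*n^2 + 25*n + 22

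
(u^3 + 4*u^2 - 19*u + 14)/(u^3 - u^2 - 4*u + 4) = (u + 7)/(u + 2)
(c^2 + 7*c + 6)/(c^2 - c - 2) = (c + 6)/(c - 2)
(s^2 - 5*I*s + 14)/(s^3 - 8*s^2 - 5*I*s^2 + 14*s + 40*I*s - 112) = 1/(s - 8)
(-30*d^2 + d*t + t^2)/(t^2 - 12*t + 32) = (-30*d^2 + d*t + t^2)/(t^2 - 12*t + 32)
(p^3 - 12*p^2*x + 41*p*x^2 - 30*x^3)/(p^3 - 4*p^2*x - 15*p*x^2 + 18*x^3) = (p - 5*x)/(p + 3*x)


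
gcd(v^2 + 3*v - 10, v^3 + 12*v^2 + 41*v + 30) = v + 5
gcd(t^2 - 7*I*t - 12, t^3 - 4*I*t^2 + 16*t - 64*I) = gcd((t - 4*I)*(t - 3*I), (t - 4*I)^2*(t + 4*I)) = t - 4*I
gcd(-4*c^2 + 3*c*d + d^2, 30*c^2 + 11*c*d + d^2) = 1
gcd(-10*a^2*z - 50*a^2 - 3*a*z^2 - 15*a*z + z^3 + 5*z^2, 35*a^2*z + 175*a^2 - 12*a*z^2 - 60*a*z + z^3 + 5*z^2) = -5*a*z - 25*a + z^2 + 5*z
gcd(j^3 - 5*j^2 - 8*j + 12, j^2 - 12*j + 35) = 1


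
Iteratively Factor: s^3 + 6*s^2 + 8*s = (s + 4)*(s^2 + 2*s) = (s + 2)*(s + 4)*(s)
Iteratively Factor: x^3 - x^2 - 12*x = (x)*(x^2 - x - 12) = x*(x + 3)*(x - 4)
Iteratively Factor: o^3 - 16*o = (o + 4)*(o^2 - 4*o) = o*(o + 4)*(o - 4)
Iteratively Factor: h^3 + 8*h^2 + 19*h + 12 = (h + 1)*(h^2 + 7*h + 12) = (h + 1)*(h + 4)*(h + 3)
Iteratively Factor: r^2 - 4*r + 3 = (r - 1)*(r - 3)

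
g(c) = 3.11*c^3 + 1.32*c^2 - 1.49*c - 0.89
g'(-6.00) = 318.55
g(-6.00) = -616.19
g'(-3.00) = 74.56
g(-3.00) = -68.51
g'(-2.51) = 50.66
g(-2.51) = -38.01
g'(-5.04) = 222.20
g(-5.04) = -358.01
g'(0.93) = 9.03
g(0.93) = 1.37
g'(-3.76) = 120.49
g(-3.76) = -141.95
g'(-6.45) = 369.63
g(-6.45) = -770.89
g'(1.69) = 29.62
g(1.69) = 15.37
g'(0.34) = 0.49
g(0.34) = -1.12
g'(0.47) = 1.81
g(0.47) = -0.98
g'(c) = 9.33*c^2 + 2.64*c - 1.49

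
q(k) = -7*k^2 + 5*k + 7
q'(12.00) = -163.00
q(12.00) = -941.00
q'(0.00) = 5.00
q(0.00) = 7.00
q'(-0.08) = 6.12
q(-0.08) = 6.56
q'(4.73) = -61.22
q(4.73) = -125.96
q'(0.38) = -0.32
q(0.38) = 7.89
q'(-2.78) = 43.92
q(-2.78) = -61.00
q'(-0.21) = 7.94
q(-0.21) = 5.64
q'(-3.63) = 55.82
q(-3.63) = -103.39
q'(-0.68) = 14.52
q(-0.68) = 0.36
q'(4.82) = -62.48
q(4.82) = -131.53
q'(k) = 5 - 14*k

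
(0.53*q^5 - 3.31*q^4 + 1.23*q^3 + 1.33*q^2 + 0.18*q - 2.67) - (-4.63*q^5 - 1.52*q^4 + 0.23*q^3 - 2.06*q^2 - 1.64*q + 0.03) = 5.16*q^5 - 1.79*q^4 + 1.0*q^3 + 3.39*q^2 + 1.82*q - 2.7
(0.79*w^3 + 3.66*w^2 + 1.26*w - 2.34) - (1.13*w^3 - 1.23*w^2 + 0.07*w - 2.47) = -0.34*w^3 + 4.89*w^2 + 1.19*w + 0.13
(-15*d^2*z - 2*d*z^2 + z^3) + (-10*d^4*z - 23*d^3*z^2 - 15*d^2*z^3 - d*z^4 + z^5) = -10*d^4*z - 23*d^3*z^2 - 15*d^2*z^3 - 15*d^2*z - d*z^4 - 2*d*z^2 + z^5 + z^3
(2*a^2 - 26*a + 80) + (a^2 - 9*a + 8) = 3*a^2 - 35*a + 88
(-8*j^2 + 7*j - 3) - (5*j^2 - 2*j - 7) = -13*j^2 + 9*j + 4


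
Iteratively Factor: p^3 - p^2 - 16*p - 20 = (p + 2)*(p^2 - 3*p - 10) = (p + 2)^2*(p - 5)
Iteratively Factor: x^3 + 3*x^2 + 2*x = (x)*(x^2 + 3*x + 2) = x*(x + 2)*(x + 1)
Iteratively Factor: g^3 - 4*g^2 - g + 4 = (g - 1)*(g^2 - 3*g - 4) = (g - 1)*(g + 1)*(g - 4)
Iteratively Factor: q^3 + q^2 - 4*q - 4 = (q + 2)*(q^2 - q - 2) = (q - 2)*(q + 2)*(q + 1)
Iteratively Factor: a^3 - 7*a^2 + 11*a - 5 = (a - 1)*(a^2 - 6*a + 5) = (a - 1)^2*(a - 5)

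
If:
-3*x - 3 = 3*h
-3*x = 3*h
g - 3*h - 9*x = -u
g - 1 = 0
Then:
No Solution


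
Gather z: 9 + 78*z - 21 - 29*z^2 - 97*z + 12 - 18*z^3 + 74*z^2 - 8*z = -18*z^3 + 45*z^2 - 27*z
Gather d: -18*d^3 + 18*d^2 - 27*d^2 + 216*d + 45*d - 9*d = -18*d^3 - 9*d^2 + 252*d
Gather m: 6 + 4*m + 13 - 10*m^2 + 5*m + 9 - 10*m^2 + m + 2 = -20*m^2 + 10*m + 30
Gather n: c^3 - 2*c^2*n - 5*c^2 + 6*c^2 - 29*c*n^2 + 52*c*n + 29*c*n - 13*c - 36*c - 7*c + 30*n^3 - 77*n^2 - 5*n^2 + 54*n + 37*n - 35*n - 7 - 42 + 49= c^3 + c^2 - 56*c + 30*n^3 + n^2*(-29*c - 82) + n*(-2*c^2 + 81*c + 56)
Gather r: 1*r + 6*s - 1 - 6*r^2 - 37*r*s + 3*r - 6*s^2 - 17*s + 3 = -6*r^2 + r*(4 - 37*s) - 6*s^2 - 11*s + 2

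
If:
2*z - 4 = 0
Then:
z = 2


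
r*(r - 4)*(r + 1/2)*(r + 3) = r^4 - r^3/2 - 25*r^2/2 - 6*r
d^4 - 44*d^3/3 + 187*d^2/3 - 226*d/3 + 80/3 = (d - 8)*(d - 5)*(d - 1)*(d - 2/3)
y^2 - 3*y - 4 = (y - 4)*(y + 1)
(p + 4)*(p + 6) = p^2 + 10*p + 24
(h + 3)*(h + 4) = h^2 + 7*h + 12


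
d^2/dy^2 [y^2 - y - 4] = 2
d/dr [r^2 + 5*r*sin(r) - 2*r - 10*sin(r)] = 5*r*cos(r) + 2*r + 5*sin(r) - 10*cos(r) - 2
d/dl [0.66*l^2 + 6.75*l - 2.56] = 1.32*l + 6.75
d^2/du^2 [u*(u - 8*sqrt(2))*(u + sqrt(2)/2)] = 6*u - 15*sqrt(2)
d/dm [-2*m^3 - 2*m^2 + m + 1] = -6*m^2 - 4*m + 1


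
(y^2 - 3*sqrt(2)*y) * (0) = 0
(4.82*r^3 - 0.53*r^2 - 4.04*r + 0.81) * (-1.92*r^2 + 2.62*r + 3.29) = -9.2544*r^5 + 13.646*r^4 + 22.226*r^3 - 13.8837*r^2 - 11.1694*r + 2.6649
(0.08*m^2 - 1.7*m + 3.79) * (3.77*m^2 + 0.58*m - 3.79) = 0.3016*m^4 - 6.3626*m^3 + 12.9991*m^2 + 8.6412*m - 14.3641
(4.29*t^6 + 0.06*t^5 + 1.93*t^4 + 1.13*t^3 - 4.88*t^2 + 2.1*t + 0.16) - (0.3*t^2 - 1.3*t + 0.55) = 4.29*t^6 + 0.06*t^5 + 1.93*t^4 + 1.13*t^3 - 5.18*t^2 + 3.4*t - 0.39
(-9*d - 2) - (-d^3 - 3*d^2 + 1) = d^3 + 3*d^2 - 9*d - 3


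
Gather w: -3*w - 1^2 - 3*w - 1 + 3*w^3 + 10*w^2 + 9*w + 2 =3*w^3 + 10*w^2 + 3*w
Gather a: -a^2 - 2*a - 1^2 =-a^2 - 2*a - 1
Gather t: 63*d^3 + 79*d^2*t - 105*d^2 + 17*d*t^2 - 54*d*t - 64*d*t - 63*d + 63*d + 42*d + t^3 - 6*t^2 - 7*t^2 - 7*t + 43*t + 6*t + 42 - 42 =63*d^3 - 105*d^2 + 42*d + t^3 + t^2*(17*d - 13) + t*(79*d^2 - 118*d + 42)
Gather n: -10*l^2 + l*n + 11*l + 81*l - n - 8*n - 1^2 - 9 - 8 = -10*l^2 + 92*l + n*(l - 9) - 18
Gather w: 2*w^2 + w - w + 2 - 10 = 2*w^2 - 8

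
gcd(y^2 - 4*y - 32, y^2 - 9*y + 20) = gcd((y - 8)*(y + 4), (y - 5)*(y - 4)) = 1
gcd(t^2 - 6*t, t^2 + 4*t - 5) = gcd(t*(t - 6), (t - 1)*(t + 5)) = 1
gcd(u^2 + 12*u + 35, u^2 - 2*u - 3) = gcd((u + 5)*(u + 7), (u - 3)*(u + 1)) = 1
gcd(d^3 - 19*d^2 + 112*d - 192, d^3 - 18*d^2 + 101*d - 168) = d^2 - 11*d + 24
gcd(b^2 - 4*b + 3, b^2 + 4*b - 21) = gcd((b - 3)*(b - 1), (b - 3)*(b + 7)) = b - 3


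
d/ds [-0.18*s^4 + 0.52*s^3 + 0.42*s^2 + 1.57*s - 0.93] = -0.72*s^3 + 1.56*s^2 + 0.84*s + 1.57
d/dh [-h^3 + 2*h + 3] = 2 - 3*h^2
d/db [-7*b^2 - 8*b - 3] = -14*b - 8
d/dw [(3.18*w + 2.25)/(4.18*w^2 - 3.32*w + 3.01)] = (-13.2924*w^2 - 18.81*w + 17.0418)/(17.4724*w^4 - 27.7552*w^3 + 36.186*w^2 - 19.9864*w + 9.0601)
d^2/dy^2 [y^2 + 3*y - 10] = 2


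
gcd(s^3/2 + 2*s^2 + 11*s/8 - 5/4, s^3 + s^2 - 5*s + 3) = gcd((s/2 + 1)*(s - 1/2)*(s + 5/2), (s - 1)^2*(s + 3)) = 1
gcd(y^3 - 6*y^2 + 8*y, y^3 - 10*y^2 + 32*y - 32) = y^2 - 6*y + 8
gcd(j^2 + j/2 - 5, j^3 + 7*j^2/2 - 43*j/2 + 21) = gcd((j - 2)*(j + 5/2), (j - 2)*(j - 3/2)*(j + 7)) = j - 2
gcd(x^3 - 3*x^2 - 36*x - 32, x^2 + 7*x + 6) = x + 1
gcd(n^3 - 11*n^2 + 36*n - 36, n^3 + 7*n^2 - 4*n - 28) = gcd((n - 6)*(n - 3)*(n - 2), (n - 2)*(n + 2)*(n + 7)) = n - 2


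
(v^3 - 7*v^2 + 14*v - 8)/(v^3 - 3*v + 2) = (v^2 - 6*v + 8)/(v^2 + v - 2)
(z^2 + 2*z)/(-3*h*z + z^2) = (z + 2)/(-3*h + z)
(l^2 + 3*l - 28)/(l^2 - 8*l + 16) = (l + 7)/(l - 4)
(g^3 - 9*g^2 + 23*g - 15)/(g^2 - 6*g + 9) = (g^2 - 6*g + 5)/(g - 3)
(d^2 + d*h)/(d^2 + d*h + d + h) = d/(d + 1)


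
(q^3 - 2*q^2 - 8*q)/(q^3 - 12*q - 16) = q/(q + 2)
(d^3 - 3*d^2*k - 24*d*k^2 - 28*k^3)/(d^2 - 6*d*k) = (d^3 - 3*d^2*k - 24*d*k^2 - 28*k^3)/(d*(d - 6*k))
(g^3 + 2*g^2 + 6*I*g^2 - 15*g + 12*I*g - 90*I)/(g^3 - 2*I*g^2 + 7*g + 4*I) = (g^3 + g^2*(2 + 6*I) + g*(-15 + 12*I) - 90*I)/(g^3 - 2*I*g^2 + 7*g + 4*I)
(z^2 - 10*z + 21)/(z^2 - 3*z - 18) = (-z^2 + 10*z - 21)/(-z^2 + 3*z + 18)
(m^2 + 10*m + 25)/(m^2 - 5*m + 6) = (m^2 + 10*m + 25)/(m^2 - 5*m + 6)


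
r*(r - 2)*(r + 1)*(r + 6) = r^4 + 5*r^3 - 8*r^2 - 12*r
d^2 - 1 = (d - 1)*(d + 1)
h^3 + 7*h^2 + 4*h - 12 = (h - 1)*(h + 2)*(h + 6)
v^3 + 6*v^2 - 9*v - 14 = (v - 2)*(v + 1)*(v + 7)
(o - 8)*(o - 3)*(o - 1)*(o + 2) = o^4 - 10*o^3 + 11*o^2 + 46*o - 48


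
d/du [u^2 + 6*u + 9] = 2*u + 6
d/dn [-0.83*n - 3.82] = -0.830000000000000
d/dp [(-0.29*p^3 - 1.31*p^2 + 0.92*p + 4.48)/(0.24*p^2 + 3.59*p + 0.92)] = (-0.0696*p^4 - 2.0822*p^3 - 5.7241*p^2 - 4.5608*p - 15.2368)/(0.0576*p^4 + 1.7232*p^3 + 13.3297*p^2 + 6.6056*p + 0.8464)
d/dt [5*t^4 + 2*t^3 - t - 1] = 20*t^3 + 6*t^2 - 1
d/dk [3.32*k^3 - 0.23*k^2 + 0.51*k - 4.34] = 9.96*k^2 - 0.46*k + 0.51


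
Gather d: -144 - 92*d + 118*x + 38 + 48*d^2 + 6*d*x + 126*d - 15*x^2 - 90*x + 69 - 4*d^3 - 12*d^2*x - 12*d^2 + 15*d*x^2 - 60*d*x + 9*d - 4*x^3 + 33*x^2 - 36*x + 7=-4*d^3 + d^2*(36 - 12*x) + d*(15*x^2 - 54*x + 43) - 4*x^3 + 18*x^2 - 8*x - 30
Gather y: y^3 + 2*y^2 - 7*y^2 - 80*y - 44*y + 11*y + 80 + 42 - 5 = y^3 - 5*y^2 - 113*y + 117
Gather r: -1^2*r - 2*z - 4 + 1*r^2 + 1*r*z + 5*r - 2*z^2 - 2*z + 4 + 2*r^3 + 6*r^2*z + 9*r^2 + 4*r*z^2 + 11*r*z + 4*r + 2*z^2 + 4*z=2*r^3 + r^2*(6*z + 10) + r*(4*z^2 + 12*z + 8)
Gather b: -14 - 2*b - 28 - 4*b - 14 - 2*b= -8*b - 56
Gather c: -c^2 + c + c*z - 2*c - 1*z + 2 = -c^2 + c*(z - 1) - z + 2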